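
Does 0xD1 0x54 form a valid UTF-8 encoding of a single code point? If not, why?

Leading byte 0xD1 = 11010001 → 2-byte form.
Byte 2 is 0x54 = 01010100, which is not 10xxxxxx — expected a continuation byte.

invalid (non-continuation byte where continuation expected)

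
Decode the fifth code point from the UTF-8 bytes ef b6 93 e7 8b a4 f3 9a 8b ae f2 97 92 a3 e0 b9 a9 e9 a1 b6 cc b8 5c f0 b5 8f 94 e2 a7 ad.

U+0E69

Offset 0: leading byte 0xEF = 11101111 → 3-byte char #1 = EF B6 93.
Offset 3: leading byte 0xE7 = 11100111 → 3-byte char #2 = E7 8B A4.
Offset 6: leading byte 0xF3 = 11110011 → 4-byte char #3 = F3 9A 8B AE.
Offset 10: leading byte 0xF2 = 11110010 → 4-byte char #4 = F2 97 92 A3.
Offset 14: leading byte 0xE0 = 11100000 → 3-byte char #5 = E0 B9 A9.
Leading byte 0xE0 = 11100000 matches 1110xxxx → 3-byte sequence.
Byte 1: 0xE0 = 11100000, payload 0000 (4 bits).
Byte 2: 0xB9 = 10111001 (10xxxxxx ✓), payload 111001.
Byte 3: 0xA9 = 10101001 (10xxxxxx ✓), payload 101001.
Concatenate: 0000111001101001 = 0xE69 (16 bits → U+0E69).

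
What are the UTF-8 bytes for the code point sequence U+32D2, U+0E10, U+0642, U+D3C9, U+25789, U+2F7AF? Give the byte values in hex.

U+32D2: 3-byte form → E3 8B 92.
U+0E10: 3-byte form → E0 B8 90.
U+0642: 2-byte form → D9 82.
U+D3C9: 3-byte form → ED 8F 89.
U+25789: 4-byte form → F0 A5 9E 89.
U+2F7AF: 4-byte form → F0 AF 9E AF.
Concatenated (19 bytes): E3 8B 92 E0 B8 90 D9 82 ED 8F 89 F0 A5 9E 89 F0 AF 9E AF.

E3 8B 92 E0 B8 90 D9 82 ED 8F 89 F0 A5 9E 89 F0 AF 9E AF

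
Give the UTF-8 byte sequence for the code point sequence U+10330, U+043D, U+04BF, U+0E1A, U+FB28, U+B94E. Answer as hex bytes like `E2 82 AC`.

U+10330: 4-byte form → F0 90 8C B0.
U+043D: 2-byte form → D0 BD.
U+04BF: 2-byte form → D2 BF.
U+0E1A: 3-byte form → E0 B8 9A.
U+FB28: 3-byte form → EF AC A8.
U+B94E: 3-byte form → EB A5 8E.
Concatenated (17 bytes): F0 90 8C B0 D0 BD D2 BF E0 B8 9A EF AC A8 EB A5 8E.

F0 90 8C B0 D0 BD D2 BF E0 B8 9A EF AC A8 EB A5 8E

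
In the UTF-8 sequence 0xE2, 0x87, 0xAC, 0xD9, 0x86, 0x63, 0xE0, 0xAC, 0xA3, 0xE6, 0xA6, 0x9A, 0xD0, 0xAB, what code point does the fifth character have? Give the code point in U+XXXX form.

U+699A

Offset 0: leading byte 0xE2 = 11100010 → 3-byte char #1 = E2 87 AC.
Offset 3: leading byte 0xD9 = 11011001 → 2-byte char #2 = D9 86.
Offset 5: leading byte 0x63 = 01100011 → 1-byte char #3 = 63.
Offset 6: leading byte 0xE0 = 11100000 → 3-byte char #4 = E0 AC A3.
Offset 9: leading byte 0xE6 = 11100110 → 3-byte char #5 = E6 A6 9A.
Leading byte 0xE6 = 11100110 matches 1110xxxx → 3-byte sequence.
Byte 1: 0xE6 = 11100110, payload 0110 (4 bits).
Byte 2: 0xA6 = 10100110 (10xxxxxx ✓), payload 100110.
Byte 3: 0x9A = 10011010 (10xxxxxx ✓), payload 011010.
Concatenate: 0110100110011010 = 0x699A (16 bits → U+699A).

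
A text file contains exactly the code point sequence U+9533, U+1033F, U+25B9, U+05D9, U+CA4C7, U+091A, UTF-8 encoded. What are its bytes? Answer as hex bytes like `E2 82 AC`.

U+9533: 3-byte form → E9 94 B3.
U+1033F: 4-byte form → F0 90 8C BF.
U+25B9: 3-byte form → E2 96 B9.
U+05D9: 2-byte form → D7 99.
U+CA4C7: 4-byte form → F3 8A 93 87.
U+091A: 3-byte form → E0 A4 9A.
Concatenated (19 bytes): E9 94 B3 F0 90 8C BF E2 96 B9 D7 99 F3 8A 93 87 E0 A4 9A.

E9 94 B3 F0 90 8C BF E2 96 B9 D7 99 F3 8A 93 87 E0 A4 9A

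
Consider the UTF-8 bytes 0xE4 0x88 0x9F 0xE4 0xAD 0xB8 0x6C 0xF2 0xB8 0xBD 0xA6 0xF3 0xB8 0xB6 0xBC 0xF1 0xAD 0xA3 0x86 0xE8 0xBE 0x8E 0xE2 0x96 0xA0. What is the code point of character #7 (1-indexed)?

Offset 0: leading byte 0xE4 = 11100100 → 3-byte char #1 = E4 88 9F.
Offset 3: leading byte 0xE4 = 11100100 → 3-byte char #2 = E4 AD B8.
Offset 6: leading byte 0x6C = 01101100 → 1-byte char #3 = 6C.
Offset 7: leading byte 0xF2 = 11110010 → 4-byte char #4 = F2 B8 BD A6.
Offset 11: leading byte 0xF3 = 11110011 → 4-byte char #5 = F3 B8 B6 BC.
Offset 15: leading byte 0xF1 = 11110001 → 4-byte char #6 = F1 AD A3 86.
Offset 19: leading byte 0xE8 = 11101000 → 3-byte char #7 = E8 BE 8E.
Leading byte 0xE8 = 11101000 matches 1110xxxx → 3-byte sequence.
Byte 1: 0xE8 = 11101000, payload 1000 (4 bits).
Byte 2: 0xBE = 10111110 (10xxxxxx ✓), payload 111110.
Byte 3: 0x8E = 10001110 (10xxxxxx ✓), payload 001110.
Concatenate: 1000111110001110 = 0x8F8E (16 bits → U+8F8E).

U+8F8E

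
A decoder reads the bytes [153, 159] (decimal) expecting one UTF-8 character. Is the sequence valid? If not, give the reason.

invalid (continuation byte with no leading byte)

Byte 0x99 = 10011001 has the form 10xxxxxx — a continuation byte — but there is no preceding leading byte.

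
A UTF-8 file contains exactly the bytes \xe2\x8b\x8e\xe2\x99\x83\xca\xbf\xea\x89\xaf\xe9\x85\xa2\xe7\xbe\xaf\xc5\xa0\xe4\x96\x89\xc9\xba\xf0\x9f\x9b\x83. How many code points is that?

Byte at offset 0: 0xE2 = 11100010 → 3-byte char (#1). Advance 3.
Byte at offset 3: 0xE2 = 11100010 → 3-byte char (#2). Advance 3.
Byte at offset 6: 0xCA = 11001010 → 2-byte char (#3). Advance 2.
Byte at offset 8: 0xEA = 11101010 → 3-byte char (#4). Advance 3.
Byte at offset 11: 0xE9 = 11101001 → 3-byte char (#5). Advance 3.
Byte at offset 14: 0xE7 = 11100111 → 3-byte char (#6). Advance 3.
Byte at offset 17: 0xC5 = 11000101 → 2-byte char (#7). Advance 2.
Byte at offset 19: 0xE4 = 11100100 → 3-byte char (#8). Advance 3.
Byte at offset 22: 0xC9 = 11001001 → 2-byte char (#9). Advance 2.
Byte at offset 24: 0xF0 = 11110000 → 4-byte char (#10). Advance 4.
Reached end at offset 28 after 10 code points.

10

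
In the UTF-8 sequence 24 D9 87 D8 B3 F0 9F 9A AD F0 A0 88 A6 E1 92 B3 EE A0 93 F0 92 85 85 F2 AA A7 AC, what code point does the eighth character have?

Offset 0: leading byte 0x24 = 00100100 → 1-byte char #1 = 24.
Offset 1: leading byte 0xD9 = 11011001 → 2-byte char #2 = D9 87.
Offset 3: leading byte 0xD8 = 11011000 → 2-byte char #3 = D8 B3.
Offset 5: leading byte 0xF0 = 11110000 → 4-byte char #4 = F0 9F 9A AD.
Offset 9: leading byte 0xF0 = 11110000 → 4-byte char #5 = F0 A0 88 A6.
Offset 13: leading byte 0xE1 = 11100001 → 3-byte char #6 = E1 92 B3.
Offset 16: leading byte 0xEE = 11101110 → 3-byte char #7 = EE A0 93.
Offset 19: leading byte 0xF0 = 11110000 → 4-byte char #8 = F0 92 85 85.
Leading byte 0xF0 = 11110000 matches 11110xxx → 4-byte sequence.
Byte 1: 0xF0 = 11110000, payload 000 (3 bits).
Byte 2: 0x92 = 10010010 (10xxxxxx ✓), payload 010010.
Byte 3: 0x85 = 10000101 (10xxxxxx ✓), payload 000101.
Byte 4: 0x85 = 10000101 (10xxxxxx ✓), payload 000101.
Concatenate: 000010010000101000101 = 0x12145 (21 bits → U+12145).

U+12145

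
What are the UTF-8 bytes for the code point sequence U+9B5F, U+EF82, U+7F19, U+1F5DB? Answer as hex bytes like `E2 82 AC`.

U+9B5F: 3-byte form → E9 AD 9F.
U+EF82: 3-byte form → EE BE 82.
U+7F19: 3-byte form → E7 BC 99.
U+1F5DB: 4-byte form → F0 9F 97 9B.
Concatenated (13 bytes): E9 AD 9F EE BE 82 E7 BC 99 F0 9F 97 9B.

E9 AD 9F EE BE 82 E7 BC 99 F0 9F 97 9B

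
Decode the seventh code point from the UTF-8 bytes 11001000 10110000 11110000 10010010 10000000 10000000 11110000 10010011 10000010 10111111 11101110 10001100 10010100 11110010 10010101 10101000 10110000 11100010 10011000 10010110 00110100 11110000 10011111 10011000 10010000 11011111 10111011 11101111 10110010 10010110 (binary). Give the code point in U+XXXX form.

U+0034

Offset 0: leading byte 0xC8 = 11001000 → 2-byte char #1 = C8 B0.
Offset 2: leading byte 0xF0 = 11110000 → 4-byte char #2 = F0 92 80 80.
Offset 6: leading byte 0xF0 = 11110000 → 4-byte char #3 = F0 93 82 BF.
Offset 10: leading byte 0xEE = 11101110 → 3-byte char #4 = EE 8C 94.
Offset 13: leading byte 0xF2 = 11110010 → 4-byte char #5 = F2 95 A8 B0.
Offset 17: leading byte 0xE2 = 11100010 → 3-byte char #6 = E2 98 96.
Offset 20: leading byte 0x34 = 00110100 → 1-byte char #7 = 34.
Leading byte 0x34 = 00110100 matches 0xxxxxxx → 1-byte sequence.
Byte 1: 0x34 = 00110100, payload 0110100 (7 bits).
Concatenate: 0110100 = 0x34 (7 bits → U+0034).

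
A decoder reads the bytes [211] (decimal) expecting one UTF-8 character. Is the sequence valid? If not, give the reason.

Leading byte 0xD3 = 11010011 → 2-byte form, but only 1 byte is present.

invalid (sequence truncated)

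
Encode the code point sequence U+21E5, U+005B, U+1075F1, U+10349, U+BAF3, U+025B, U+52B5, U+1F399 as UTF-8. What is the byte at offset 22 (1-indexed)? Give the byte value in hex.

0x9F

1-indexed offset 22 is 0-indexed offset 21.
U+21E5 → 3-byte form E2 87 A5 at offsets 0–2.
U+005B → 1-byte form 5B at offsets 3–3.
U+1075F1 → 4-byte form F4 87 97 B1 at offsets 4–7.
U+10349 → 4-byte form F0 90 8D 89 at offsets 8–11.
U+BAF3 → 3-byte form EB AB B3 at offsets 12–14.
U+025B → 2-byte form C9 9B at offsets 15–16.
U+52B5 → 3-byte form E5 8A B5 at offsets 17–19.
U+1F399 → 4-byte form F0 9F 8E 99 at offsets 20–23.
Offset 21 falls in char 8's range; it's byte 2 of F0 9F 8E 99 = 0x9F.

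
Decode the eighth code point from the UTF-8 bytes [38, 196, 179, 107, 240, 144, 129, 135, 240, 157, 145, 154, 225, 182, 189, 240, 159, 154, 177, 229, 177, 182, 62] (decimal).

Offset 0: leading byte 0x26 = 00100110 → 1-byte char #1 = 26.
Offset 1: leading byte 0xC4 = 11000100 → 2-byte char #2 = C4 B3.
Offset 3: leading byte 0x6B = 01101011 → 1-byte char #3 = 6B.
Offset 4: leading byte 0xF0 = 11110000 → 4-byte char #4 = F0 90 81 87.
Offset 8: leading byte 0xF0 = 11110000 → 4-byte char #5 = F0 9D 91 9A.
Offset 12: leading byte 0xE1 = 11100001 → 3-byte char #6 = E1 B6 BD.
Offset 15: leading byte 0xF0 = 11110000 → 4-byte char #7 = F0 9F 9A B1.
Offset 19: leading byte 0xE5 = 11100101 → 3-byte char #8 = E5 B1 B6.
Leading byte 0xE5 = 11100101 matches 1110xxxx → 3-byte sequence.
Byte 1: 0xE5 = 11100101, payload 0101 (4 bits).
Byte 2: 0xB1 = 10110001 (10xxxxxx ✓), payload 110001.
Byte 3: 0xB6 = 10110110 (10xxxxxx ✓), payload 110110.
Concatenate: 0101110001110110 = 0x5C76 (16 bits → U+5C76).

U+5C76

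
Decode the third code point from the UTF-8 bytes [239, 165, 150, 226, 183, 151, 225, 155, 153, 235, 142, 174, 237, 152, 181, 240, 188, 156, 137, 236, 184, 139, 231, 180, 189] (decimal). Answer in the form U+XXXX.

Offset 0: leading byte 0xEF = 11101111 → 3-byte char #1 = EF A5 96.
Offset 3: leading byte 0xE2 = 11100010 → 3-byte char #2 = E2 B7 97.
Offset 6: leading byte 0xE1 = 11100001 → 3-byte char #3 = E1 9B 99.
Leading byte 0xE1 = 11100001 matches 1110xxxx → 3-byte sequence.
Byte 1: 0xE1 = 11100001, payload 0001 (4 bits).
Byte 2: 0x9B = 10011011 (10xxxxxx ✓), payload 011011.
Byte 3: 0x99 = 10011001 (10xxxxxx ✓), payload 011001.
Concatenate: 0001011011011001 = 0x16D9 (16 bits → U+16D9).

U+16D9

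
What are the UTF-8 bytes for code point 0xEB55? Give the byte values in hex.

U+EB55 = 0xEB55 = 60245 decimal. In range U+0800–U+FFFF → 3-byte form: 1110xxxx 10xxxxxx 10xxxxxx.
Binary (16 bits): 1110101101010101.
Split 4+6+6: 1110 | 101101 | 010101.
Byte 1: 11101110 = 0xEE.
Byte 2: 10101101 = 0xAD.
Byte 3: 10010101 = 0x95.

EE AD 95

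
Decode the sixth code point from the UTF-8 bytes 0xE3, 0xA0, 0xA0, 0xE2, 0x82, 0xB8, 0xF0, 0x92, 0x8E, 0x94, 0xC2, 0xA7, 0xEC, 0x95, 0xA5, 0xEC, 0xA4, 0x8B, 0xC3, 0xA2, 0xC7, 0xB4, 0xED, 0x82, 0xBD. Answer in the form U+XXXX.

U+C90B

Offset 0: leading byte 0xE3 = 11100011 → 3-byte char #1 = E3 A0 A0.
Offset 3: leading byte 0xE2 = 11100010 → 3-byte char #2 = E2 82 B8.
Offset 6: leading byte 0xF0 = 11110000 → 4-byte char #3 = F0 92 8E 94.
Offset 10: leading byte 0xC2 = 11000010 → 2-byte char #4 = C2 A7.
Offset 12: leading byte 0xEC = 11101100 → 3-byte char #5 = EC 95 A5.
Offset 15: leading byte 0xEC = 11101100 → 3-byte char #6 = EC A4 8B.
Leading byte 0xEC = 11101100 matches 1110xxxx → 3-byte sequence.
Byte 1: 0xEC = 11101100, payload 1100 (4 bits).
Byte 2: 0xA4 = 10100100 (10xxxxxx ✓), payload 100100.
Byte 3: 0x8B = 10001011 (10xxxxxx ✓), payload 001011.
Concatenate: 1100100100001011 = 0xC90B (16 bits → U+C90B).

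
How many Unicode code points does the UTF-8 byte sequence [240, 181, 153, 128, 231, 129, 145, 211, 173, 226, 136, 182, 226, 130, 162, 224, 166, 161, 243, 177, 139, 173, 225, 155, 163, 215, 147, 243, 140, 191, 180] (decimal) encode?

Byte at offset 0: 0xF0 = 11110000 → 4-byte char (#1). Advance 4.
Byte at offset 4: 0xE7 = 11100111 → 3-byte char (#2). Advance 3.
Byte at offset 7: 0xD3 = 11010011 → 2-byte char (#3). Advance 2.
Byte at offset 9: 0xE2 = 11100010 → 3-byte char (#4). Advance 3.
Byte at offset 12: 0xE2 = 11100010 → 3-byte char (#5). Advance 3.
Byte at offset 15: 0xE0 = 11100000 → 3-byte char (#6). Advance 3.
Byte at offset 18: 0xF3 = 11110011 → 4-byte char (#7). Advance 4.
Byte at offset 22: 0xE1 = 11100001 → 3-byte char (#8). Advance 3.
Byte at offset 25: 0xD7 = 11010111 → 2-byte char (#9). Advance 2.
Byte at offset 27: 0xF3 = 11110011 → 4-byte char (#10). Advance 4.
Reached end at offset 31 after 10 code points.

10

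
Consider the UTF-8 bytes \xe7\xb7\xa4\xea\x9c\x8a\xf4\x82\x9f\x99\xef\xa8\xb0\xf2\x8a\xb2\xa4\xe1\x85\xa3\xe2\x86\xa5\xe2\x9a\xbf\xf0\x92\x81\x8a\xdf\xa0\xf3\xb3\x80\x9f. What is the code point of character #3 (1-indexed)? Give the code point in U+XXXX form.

U+1027D9

Offset 0: leading byte 0xE7 = 11100111 → 3-byte char #1 = E7 B7 A4.
Offset 3: leading byte 0xEA = 11101010 → 3-byte char #2 = EA 9C 8A.
Offset 6: leading byte 0xF4 = 11110100 → 4-byte char #3 = F4 82 9F 99.
Leading byte 0xF4 = 11110100 matches 11110xxx → 4-byte sequence.
Byte 1: 0xF4 = 11110100, payload 100 (3 bits).
Byte 2: 0x82 = 10000010 (10xxxxxx ✓), payload 000010.
Byte 3: 0x9F = 10011111 (10xxxxxx ✓), payload 011111.
Byte 4: 0x99 = 10011001 (10xxxxxx ✓), payload 011001.
Concatenate: 100000010011111011001 = 0x1027D9 (21 bits → U+1027D9).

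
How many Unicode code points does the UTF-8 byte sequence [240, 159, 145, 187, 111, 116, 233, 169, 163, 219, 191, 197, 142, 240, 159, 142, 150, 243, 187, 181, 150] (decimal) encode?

8

Byte at offset 0: 0xF0 = 11110000 → 4-byte char (#1). Advance 4.
Byte at offset 4: 0x6F = 01101111 → 1-byte char (#2). Advance 1.
Byte at offset 5: 0x74 = 01110100 → 1-byte char (#3). Advance 1.
Byte at offset 6: 0xE9 = 11101001 → 3-byte char (#4). Advance 3.
Byte at offset 9: 0xDB = 11011011 → 2-byte char (#5). Advance 2.
Byte at offset 11: 0xC5 = 11000101 → 2-byte char (#6). Advance 2.
Byte at offset 13: 0xF0 = 11110000 → 4-byte char (#7). Advance 4.
Byte at offset 17: 0xF3 = 11110011 → 4-byte char (#8). Advance 4.
Reached end at offset 21 after 8 code points.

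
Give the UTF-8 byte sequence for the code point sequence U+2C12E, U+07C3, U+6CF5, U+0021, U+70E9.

F0 AC 84 AE DF 83 E6 B3 B5 21 E7 83 A9

U+2C12E: 4-byte form → F0 AC 84 AE.
U+07C3: 2-byte form → DF 83.
U+6CF5: 3-byte form → E6 B3 B5.
U+0021: 1-byte form → 21.
U+70E9: 3-byte form → E7 83 A9.
Concatenated (13 bytes): F0 AC 84 AE DF 83 E6 B3 B5 21 E7 83 A9.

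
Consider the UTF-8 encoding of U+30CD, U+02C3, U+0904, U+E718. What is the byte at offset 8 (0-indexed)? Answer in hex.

0xEE

U+30CD → 3-byte form E3 83 8D at offsets 0–2.
U+02C3 → 2-byte form CB 83 at offsets 3–4.
U+0904 → 3-byte form E0 A4 84 at offsets 5–7.
U+E718 → 3-byte form EE 9C 98 at offsets 8–10.
Offset 8 falls in char 4's range; it's byte 1 of EE 9C 98 = 0xEE.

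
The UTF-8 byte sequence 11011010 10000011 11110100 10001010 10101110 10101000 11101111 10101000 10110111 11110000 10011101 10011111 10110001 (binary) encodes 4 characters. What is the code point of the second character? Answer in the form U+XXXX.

U+10ABA8

Offset 0: leading byte 0xDA = 11011010 → 2-byte char #1 = DA 83.
Offset 2: leading byte 0xF4 = 11110100 → 4-byte char #2 = F4 8A AE A8.
Leading byte 0xF4 = 11110100 matches 11110xxx → 4-byte sequence.
Byte 1: 0xF4 = 11110100, payload 100 (3 bits).
Byte 2: 0x8A = 10001010 (10xxxxxx ✓), payload 001010.
Byte 3: 0xAE = 10101110 (10xxxxxx ✓), payload 101110.
Byte 4: 0xA8 = 10101000 (10xxxxxx ✓), payload 101000.
Concatenate: 100001010101110101000 = 0x10ABA8 (21 bits → U+10ABA8).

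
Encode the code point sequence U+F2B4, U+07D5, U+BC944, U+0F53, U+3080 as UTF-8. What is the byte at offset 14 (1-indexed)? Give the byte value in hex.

1-indexed offset 14 is 0-indexed offset 13.
U+F2B4 → 3-byte form EF 8A B4 at offsets 0–2.
U+07D5 → 2-byte form DF 95 at offsets 3–4.
U+BC944 → 4-byte form F2 BC A5 84 at offsets 5–8.
U+0F53 → 3-byte form E0 BD 93 at offsets 9–11.
U+3080 → 3-byte form E3 82 80 at offsets 12–14.
Offset 13 falls in char 5's range; it's byte 2 of E3 82 80 = 0x82.

0x82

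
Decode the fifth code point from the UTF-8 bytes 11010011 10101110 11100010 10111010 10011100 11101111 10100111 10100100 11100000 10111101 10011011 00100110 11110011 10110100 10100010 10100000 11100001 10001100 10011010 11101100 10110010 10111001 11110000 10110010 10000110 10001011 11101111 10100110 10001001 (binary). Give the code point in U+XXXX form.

Offset 0: leading byte 0xD3 = 11010011 → 2-byte char #1 = D3 AE.
Offset 2: leading byte 0xE2 = 11100010 → 3-byte char #2 = E2 BA 9C.
Offset 5: leading byte 0xEF = 11101111 → 3-byte char #3 = EF A7 A4.
Offset 8: leading byte 0xE0 = 11100000 → 3-byte char #4 = E0 BD 9B.
Offset 11: leading byte 0x26 = 00100110 → 1-byte char #5 = 26.
Leading byte 0x26 = 00100110 matches 0xxxxxxx → 1-byte sequence.
Byte 1: 0x26 = 00100110, payload 0100110 (7 bits).
Concatenate: 0100110 = 0x26 (7 bits → U+0026).

U+0026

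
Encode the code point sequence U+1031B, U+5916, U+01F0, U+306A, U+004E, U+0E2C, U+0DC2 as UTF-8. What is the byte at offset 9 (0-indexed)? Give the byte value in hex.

U+1031B → 4-byte form F0 90 8C 9B at offsets 0–3.
U+5916 → 3-byte form E5 A4 96 at offsets 4–6.
U+01F0 → 2-byte form C7 B0 at offsets 7–8.
U+306A → 3-byte form E3 81 AA at offsets 9–11.
Offset 9 falls in char 4's range; it's byte 1 of E3 81 AA = 0xE3.

0xE3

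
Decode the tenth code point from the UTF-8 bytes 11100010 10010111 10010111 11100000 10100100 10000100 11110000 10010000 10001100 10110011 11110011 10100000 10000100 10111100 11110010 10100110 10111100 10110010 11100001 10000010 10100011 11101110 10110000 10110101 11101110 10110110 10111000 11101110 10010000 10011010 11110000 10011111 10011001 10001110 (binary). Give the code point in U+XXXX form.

U+1F64E

Offset 0: leading byte 0xE2 = 11100010 → 3-byte char #1 = E2 97 97.
Offset 3: leading byte 0xE0 = 11100000 → 3-byte char #2 = E0 A4 84.
Offset 6: leading byte 0xF0 = 11110000 → 4-byte char #3 = F0 90 8C B3.
Offset 10: leading byte 0xF3 = 11110011 → 4-byte char #4 = F3 A0 84 BC.
Offset 14: leading byte 0xF2 = 11110010 → 4-byte char #5 = F2 A6 BC B2.
Offset 18: leading byte 0xE1 = 11100001 → 3-byte char #6 = E1 82 A3.
Offset 21: leading byte 0xEE = 11101110 → 3-byte char #7 = EE B0 B5.
Offset 24: leading byte 0xEE = 11101110 → 3-byte char #8 = EE B6 B8.
Offset 27: leading byte 0xEE = 11101110 → 3-byte char #9 = EE 90 9A.
Offset 30: leading byte 0xF0 = 11110000 → 4-byte char #10 = F0 9F 99 8E.
Leading byte 0xF0 = 11110000 matches 11110xxx → 4-byte sequence.
Byte 1: 0xF0 = 11110000, payload 000 (3 bits).
Byte 2: 0x9F = 10011111 (10xxxxxx ✓), payload 011111.
Byte 3: 0x99 = 10011001 (10xxxxxx ✓), payload 011001.
Byte 4: 0x8E = 10001110 (10xxxxxx ✓), payload 001110.
Concatenate: 000011111011001001110 = 0x1F64E (21 bits → U+1F64E).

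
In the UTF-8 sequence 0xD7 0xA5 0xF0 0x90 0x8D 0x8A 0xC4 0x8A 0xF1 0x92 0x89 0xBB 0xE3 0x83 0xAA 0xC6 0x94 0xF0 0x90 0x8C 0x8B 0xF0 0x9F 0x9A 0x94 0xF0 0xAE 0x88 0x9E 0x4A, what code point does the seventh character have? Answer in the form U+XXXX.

Offset 0: leading byte 0xD7 = 11010111 → 2-byte char #1 = D7 A5.
Offset 2: leading byte 0xF0 = 11110000 → 4-byte char #2 = F0 90 8D 8A.
Offset 6: leading byte 0xC4 = 11000100 → 2-byte char #3 = C4 8A.
Offset 8: leading byte 0xF1 = 11110001 → 4-byte char #4 = F1 92 89 BB.
Offset 12: leading byte 0xE3 = 11100011 → 3-byte char #5 = E3 83 AA.
Offset 15: leading byte 0xC6 = 11000110 → 2-byte char #6 = C6 94.
Offset 17: leading byte 0xF0 = 11110000 → 4-byte char #7 = F0 90 8C 8B.
Leading byte 0xF0 = 11110000 matches 11110xxx → 4-byte sequence.
Byte 1: 0xF0 = 11110000, payload 000 (3 bits).
Byte 2: 0x90 = 10010000 (10xxxxxx ✓), payload 010000.
Byte 3: 0x8C = 10001100 (10xxxxxx ✓), payload 001100.
Byte 4: 0x8B = 10001011 (10xxxxxx ✓), payload 001011.
Concatenate: 000010000001100001011 = 0x1030B (21 bits → U+1030B).

U+1030B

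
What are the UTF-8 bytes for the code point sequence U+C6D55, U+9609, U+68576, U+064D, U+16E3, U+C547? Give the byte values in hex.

U+C6D55: 4-byte form → F3 86 B5 95.
U+9609: 3-byte form → E9 98 89.
U+68576: 4-byte form → F1 A8 95 B6.
U+064D: 2-byte form → D9 8D.
U+16E3: 3-byte form → E1 9B A3.
U+C547: 3-byte form → EC 95 87.
Concatenated (19 bytes): F3 86 B5 95 E9 98 89 F1 A8 95 B6 D9 8D E1 9B A3 EC 95 87.

F3 86 B5 95 E9 98 89 F1 A8 95 B6 D9 8D E1 9B A3 EC 95 87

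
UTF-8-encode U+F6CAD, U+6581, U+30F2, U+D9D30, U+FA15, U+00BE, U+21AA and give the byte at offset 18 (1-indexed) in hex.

0xC2

1-indexed offset 18 is 0-indexed offset 17.
U+F6CAD → 4-byte form F3 B6 B2 AD at offsets 0–3.
U+6581 → 3-byte form E6 96 81 at offsets 4–6.
U+30F2 → 3-byte form E3 83 B2 at offsets 7–9.
U+D9D30 → 4-byte form F3 99 B4 B0 at offsets 10–13.
U+FA15 → 3-byte form EF A8 95 at offsets 14–16.
U+00BE → 2-byte form C2 BE at offsets 17–18.
Offset 17 falls in char 6's range; it's byte 1 of C2 BE = 0xC2.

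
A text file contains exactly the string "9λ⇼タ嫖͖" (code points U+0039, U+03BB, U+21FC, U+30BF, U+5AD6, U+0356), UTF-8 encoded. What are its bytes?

U+0039: 1-byte form → 39.
U+03BB: 2-byte form → CE BB.
U+21FC: 3-byte form → E2 87 BC.
U+30BF: 3-byte form → E3 82 BF.
U+5AD6: 3-byte form → E5 AB 96.
U+0356: 2-byte form → CD 96.
Concatenated (14 bytes): 39 CE BB E2 87 BC E3 82 BF E5 AB 96 CD 96.

39 CE BB E2 87 BC E3 82 BF E5 AB 96 CD 96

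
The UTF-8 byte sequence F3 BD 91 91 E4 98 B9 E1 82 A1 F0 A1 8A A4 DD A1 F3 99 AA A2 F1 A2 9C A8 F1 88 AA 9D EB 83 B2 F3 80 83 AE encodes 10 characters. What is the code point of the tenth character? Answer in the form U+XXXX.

Offset 0: leading byte 0xF3 = 11110011 → 4-byte char #1 = F3 BD 91 91.
Offset 4: leading byte 0xE4 = 11100100 → 3-byte char #2 = E4 98 B9.
Offset 7: leading byte 0xE1 = 11100001 → 3-byte char #3 = E1 82 A1.
Offset 10: leading byte 0xF0 = 11110000 → 4-byte char #4 = F0 A1 8A A4.
Offset 14: leading byte 0xDD = 11011101 → 2-byte char #5 = DD A1.
Offset 16: leading byte 0xF3 = 11110011 → 4-byte char #6 = F3 99 AA A2.
Offset 20: leading byte 0xF1 = 11110001 → 4-byte char #7 = F1 A2 9C A8.
Offset 24: leading byte 0xF1 = 11110001 → 4-byte char #8 = F1 88 AA 9D.
Offset 28: leading byte 0xEB = 11101011 → 3-byte char #9 = EB 83 B2.
Offset 31: leading byte 0xF3 = 11110011 → 4-byte char #10 = F3 80 83 AE.
Leading byte 0xF3 = 11110011 matches 11110xxx → 4-byte sequence.
Byte 1: 0xF3 = 11110011, payload 011 (3 bits).
Byte 2: 0x80 = 10000000 (10xxxxxx ✓), payload 000000.
Byte 3: 0x83 = 10000011 (10xxxxxx ✓), payload 000011.
Byte 4: 0xAE = 10101110 (10xxxxxx ✓), payload 101110.
Concatenate: 011000000000011101110 = 0xC00EE (21 bits → U+C00EE).

U+C00EE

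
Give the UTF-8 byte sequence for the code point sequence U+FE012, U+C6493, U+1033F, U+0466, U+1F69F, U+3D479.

F3 BE 80 92 F3 86 92 93 F0 90 8C BF D1 A6 F0 9F 9A 9F F0 BD 91 B9

U+FE012: 4-byte form → F3 BE 80 92.
U+C6493: 4-byte form → F3 86 92 93.
U+1033F: 4-byte form → F0 90 8C BF.
U+0466: 2-byte form → D1 A6.
U+1F69F: 4-byte form → F0 9F 9A 9F.
U+3D479: 4-byte form → F0 BD 91 B9.
Concatenated (22 bytes): F3 BE 80 92 F3 86 92 93 F0 90 8C BF D1 A6 F0 9F 9A 9F F0 BD 91 B9.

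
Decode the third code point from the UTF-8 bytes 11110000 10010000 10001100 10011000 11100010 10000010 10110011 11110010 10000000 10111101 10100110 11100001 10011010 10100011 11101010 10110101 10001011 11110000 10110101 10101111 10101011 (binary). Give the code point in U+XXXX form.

U+80F66

Offset 0: leading byte 0xF0 = 11110000 → 4-byte char #1 = F0 90 8C 98.
Offset 4: leading byte 0xE2 = 11100010 → 3-byte char #2 = E2 82 B3.
Offset 7: leading byte 0xF2 = 11110010 → 4-byte char #3 = F2 80 BD A6.
Leading byte 0xF2 = 11110010 matches 11110xxx → 4-byte sequence.
Byte 1: 0xF2 = 11110010, payload 010 (3 bits).
Byte 2: 0x80 = 10000000 (10xxxxxx ✓), payload 000000.
Byte 3: 0xBD = 10111101 (10xxxxxx ✓), payload 111101.
Byte 4: 0xA6 = 10100110 (10xxxxxx ✓), payload 100110.
Concatenate: 010000000111101100110 = 0x80F66 (21 bits → U+80F66).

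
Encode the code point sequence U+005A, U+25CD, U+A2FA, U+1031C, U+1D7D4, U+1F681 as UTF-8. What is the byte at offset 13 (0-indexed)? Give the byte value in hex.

0x9F

U+005A → 1-byte form 5A at offsets 0–0.
U+25CD → 3-byte form E2 97 8D at offsets 1–3.
U+A2FA → 3-byte form EA 8B BA at offsets 4–6.
U+1031C → 4-byte form F0 90 8C 9C at offsets 7–10.
U+1D7D4 → 4-byte form F0 9D 9F 94 at offsets 11–14.
Offset 13 falls in char 5's range; it's byte 3 of F0 9D 9F 94 = 0x9F.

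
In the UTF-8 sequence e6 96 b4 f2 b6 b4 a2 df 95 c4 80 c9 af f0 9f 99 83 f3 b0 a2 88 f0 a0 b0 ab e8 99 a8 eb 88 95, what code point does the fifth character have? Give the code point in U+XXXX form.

U+026F

Offset 0: leading byte 0xE6 = 11100110 → 3-byte char #1 = E6 96 B4.
Offset 3: leading byte 0xF2 = 11110010 → 4-byte char #2 = F2 B6 B4 A2.
Offset 7: leading byte 0xDF = 11011111 → 2-byte char #3 = DF 95.
Offset 9: leading byte 0xC4 = 11000100 → 2-byte char #4 = C4 80.
Offset 11: leading byte 0xC9 = 11001001 → 2-byte char #5 = C9 AF.
Leading byte 0xC9 = 11001001 matches 110xxxxx → 2-byte sequence.
Byte 1: 0xC9 = 11001001, payload 01001 (5 bits).
Byte 2: 0xAF = 10101111 (10xxxxxx ✓), payload 101111.
Concatenate: 01001101111 = 0x26F (11 bits → U+026F).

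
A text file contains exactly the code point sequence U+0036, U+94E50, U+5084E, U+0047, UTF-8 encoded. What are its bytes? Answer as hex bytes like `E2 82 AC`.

U+0036: 1-byte form → 36.
U+94E50: 4-byte form → F2 94 B9 90.
U+5084E: 4-byte form → F1 90 A1 8E.
U+0047: 1-byte form → 47.
Concatenated (10 bytes): 36 F2 94 B9 90 F1 90 A1 8E 47.

36 F2 94 B9 90 F1 90 A1 8E 47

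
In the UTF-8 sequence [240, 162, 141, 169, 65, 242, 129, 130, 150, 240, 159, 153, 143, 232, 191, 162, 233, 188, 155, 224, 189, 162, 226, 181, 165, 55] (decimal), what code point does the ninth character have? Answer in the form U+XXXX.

U+0037

Offset 0: leading byte 0xF0 = 11110000 → 4-byte char #1 = F0 A2 8D A9.
Offset 4: leading byte 0x41 = 01000001 → 1-byte char #2 = 41.
Offset 5: leading byte 0xF2 = 11110010 → 4-byte char #3 = F2 81 82 96.
Offset 9: leading byte 0xF0 = 11110000 → 4-byte char #4 = F0 9F 99 8F.
Offset 13: leading byte 0xE8 = 11101000 → 3-byte char #5 = E8 BF A2.
Offset 16: leading byte 0xE9 = 11101001 → 3-byte char #6 = E9 BC 9B.
Offset 19: leading byte 0xE0 = 11100000 → 3-byte char #7 = E0 BD A2.
Offset 22: leading byte 0xE2 = 11100010 → 3-byte char #8 = E2 B5 A5.
Offset 25: leading byte 0x37 = 00110111 → 1-byte char #9 = 37.
Leading byte 0x37 = 00110111 matches 0xxxxxxx → 1-byte sequence.
Byte 1: 0x37 = 00110111, payload 0110111 (7 bits).
Concatenate: 0110111 = 0x37 (7 bits → U+0037).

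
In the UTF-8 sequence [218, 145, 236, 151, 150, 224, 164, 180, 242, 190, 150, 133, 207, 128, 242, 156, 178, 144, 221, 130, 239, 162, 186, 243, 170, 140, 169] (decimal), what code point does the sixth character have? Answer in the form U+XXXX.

U+9CC90

Offset 0: leading byte 0xDA = 11011010 → 2-byte char #1 = DA 91.
Offset 2: leading byte 0xEC = 11101100 → 3-byte char #2 = EC 97 96.
Offset 5: leading byte 0xE0 = 11100000 → 3-byte char #3 = E0 A4 B4.
Offset 8: leading byte 0xF2 = 11110010 → 4-byte char #4 = F2 BE 96 85.
Offset 12: leading byte 0xCF = 11001111 → 2-byte char #5 = CF 80.
Offset 14: leading byte 0xF2 = 11110010 → 4-byte char #6 = F2 9C B2 90.
Leading byte 0xF2 = 11110010 matches 11110xxx → 4-byte sequence.
Byte 1: 0xF2 = 11110010, payload 010 (3 bits).
Byte 2: 0x9C = 10011100 (10xxxxxx ✓), payload 011100.
Byte 3: 0xB2 = 10110010 (10xxxxxx ✓), payload 110010.
Byte 4: 0x90 = 10010000 (10xxxxxx ✓), payload 010000.
Concatenate: 010011100110010010000 = 0x9CC90 (21 bits → U+9CC90).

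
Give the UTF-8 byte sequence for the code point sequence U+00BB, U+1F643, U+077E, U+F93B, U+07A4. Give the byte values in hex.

U+00BB: 2-byte form → C2 BB.
U+1F643: 4-byte form → F0 9F 99 83.
U+077E: 2-byte form → DD BE.
U+F93B: 3-byte form → EF A4 BB.
U+07A4: 2-byte form → DE A4.
Concatenated (13 bytes): C2 BB F0 9F 99 83 DD BE EF A4 BB DE A4.

C2 BB F0 9F 99 83 DD BE EF A4 BB DE A4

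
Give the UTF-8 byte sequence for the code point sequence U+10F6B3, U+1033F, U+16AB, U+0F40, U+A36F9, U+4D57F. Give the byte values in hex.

U+10F6B3: 4-byte form → F4 8F 9A B3.
U+1033F: 4-byte form → F0 90 8C BF.
U+16AB: 3-byte form → E1 9A AB.
U+0F40: 3-byte form → E0 BD 80.
U+A36F9: 4-byte form → F2 A3 9B B9.
U+4D57F: 4-byte form → F1 8D 95 BF.
Concatenated (22 bytes): F4 8F 9A B3 F0 90 8C BF E1 9A AB E0 BD 80 F2 A3 9B B9 F1 8D 95 BF.

F4 8F 9A B3 F0 90 8C BF E1 9A AB E0 BD 80 F2 A3 9B B9 F1 8D 95 BF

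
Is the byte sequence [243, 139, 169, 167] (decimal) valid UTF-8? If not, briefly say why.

valid

Leading byte 0xF3 = 11110011 → 4-byte form.
Continuation bytes 0x8B=10001011, 0xA9=10101001, 0xA7=10100111 all match 10xxxxxx.
Decoded value 0xCBA67 is ≥ 0x10000 (shortest form) and not a surrogate.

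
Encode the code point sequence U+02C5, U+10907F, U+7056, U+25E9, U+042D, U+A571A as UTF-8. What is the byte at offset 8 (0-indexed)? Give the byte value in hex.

U+02C5 → 2-byte form CB 85 at offsets 0–1.
U+10907F → 4-byte form F4 89 81 BF at offsets 2–5.
U+7056 → 3-byte form E7 81 96 at offsets 6–8.
Offset 8 falls in char 3's range; it's byte 3 of E7 81 96 = 0x96.

0x96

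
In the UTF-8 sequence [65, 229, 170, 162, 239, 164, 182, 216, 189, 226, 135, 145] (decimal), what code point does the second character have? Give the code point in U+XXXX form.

U+5AA2

Offset 0: leading byte 0x41 = 01000001 → 1-byte char #1 = 41.
Offset 1: leading byte 0xE5 = 11100101 → 3-byte char #2 = E5 AA A2.
Leading byte 0xE5 = 11100101 matches 1110xxxx → 3-byte sequence.
Byte 1: 0xE5 = 11100101, payload 0101 (4 bits).
Byte 2: 0xAA = 10101010 (10xxxxxx ✓), payload 101010.
Byte 3: 0xA2 = 10100010 (10xxxxxx ✓), payload 100010.
Concatenate: 0101101010100010 = 0x5AA2 (16 bits → U+5AA2).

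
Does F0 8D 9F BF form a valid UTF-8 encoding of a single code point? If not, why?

invalid (overlong encoding)

Leading byte 0xF0 = 11110000 → 4-byte form.
Continuation bytes all match 10xxxxxx. Payload decodes to 0xD7FF.
But 0xD7FF < 0x10000, the minimum for a 4-byte sequence — this is an overlong encoding.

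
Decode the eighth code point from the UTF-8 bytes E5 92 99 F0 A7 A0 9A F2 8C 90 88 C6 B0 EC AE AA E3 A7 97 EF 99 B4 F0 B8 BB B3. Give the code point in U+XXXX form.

U+38EF3

Offset 0: leading byte 0xE5 = 11100101 → 3-byte char #1 = E5 92 99.
Offset 3: leading byte 0xF0 = 11110000 → 4-byte char #2 = F0 A7 A0 9A.
Offset 7: leading byte 0xF2 = 11110010 → 4-byte char #3 = F2 8C 90 88.
Offset 11: leading byte 0xC6 = 11000110 → 2-byte char #4 = C6 B0.
Offset 13: leading byte 0xEC = 11101100 → 3-byte char #5 = EC AE AA.
Offset 16: leading byte 0xE3 = 11100011 → 3-byte char #6 = E3 A7 97.
Offset 19: leading byte 0xEF = 11101111 → 3-byte char #7 = EF 99 B4.
Offset 22: leading byte 0xF0 = 11110000 → 4-byte char #8 = F0 B8 BB B3.
Leading byte 0xF0 = 11110000 matches 11110xxx → 4-byte sequence.
Byte 1: 0xF0 = 11110000, payload 000 (3 bits).
Byte 2: 0xB8 = 10111000 (10xxxxxx ✓), payload 111000.
Byte 3: 0xBB = 10111011 (10xxxxxx ✓), payload 111011.
Byte 4: 0xB3 = 10110011 (10xxxxxx ✓), payload 110011.
Concatenate: 000111000111011110011 = 0x38EF3 (21 bits → U+38EF3).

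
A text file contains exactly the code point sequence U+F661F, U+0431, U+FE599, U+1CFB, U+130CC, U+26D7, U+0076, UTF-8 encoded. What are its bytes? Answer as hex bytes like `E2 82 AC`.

U+F661F: 4-byte form → F3 B6 98 9F.
U+0431: 2-byte form → D0 B1.
U+FE599: 4-byte form → F3 BE 96 99.
U+1CFB: 3-byte form → E1 B3 BB.
U+130CC: 4-byte form → F0 93 83 8C.
U+26D7: 3-byte form → E2 9B 97.
U+0076: 1-byte form → 76.
Concatenated (21 bytes): F3 B6 98 9F D0 B1 F3 BE 96 99 E1 B3 BB F0 93 83 8C E2 9B 97 76.

F3 B6 98 9F D0 B1 F3 BE 96 99 E1 B3 BB F0 93 83 8C E2 9B 97 76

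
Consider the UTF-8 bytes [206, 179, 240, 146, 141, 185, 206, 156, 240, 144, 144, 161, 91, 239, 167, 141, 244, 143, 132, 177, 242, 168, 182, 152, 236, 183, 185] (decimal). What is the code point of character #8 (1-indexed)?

U+A8D98

Offset 0: leading byte 0xCE = 11001110 → 2-byte char #1 = CE B3.
Offset 2: leading byte 0xF0 = 11110000 → 4-byte char #2 = F0 92 8D B9.
Offset 6: leading byte 0xCE = 11001110 → 2-byte char #3 = CE 9C.
Offset 8: leading byte 0xF0 = 11110000 → 4-byte char #4 = F0 90 90 A1.
Offset 12: leading byte 0x5B = 01011011 → 1-byte char #5 = 5B.
Offset 13: leading byte 0xEF = 11101111 → 3-byte char #6 = EF A7 8D.
Offset 16: leading byte 0xF4 = 11110100 → 4-byte char #7 = F4 8F 84 B1.
Offset 20: leading byte 0xF2 = 11110010 → 4-byte char #8 = F2 A8 B6 98.
Leading byte 0xF2 = 11110010 matches 11110xxx → 4-byte sequence.
Byte 1: 0xF2 = 11110010, payload 010 (3 bits).
Byte 2: 0xA8 = 10101000 (10xxxxxx ✓), payload 101000.
Byte 3: 0xB6 = 10110110 (10xxxxxx ✓), payload 110110.
Byte 4: 0x98 = 10011000 (10xxxxxx ✓), payload 011000.
Concatenate: 010101000110110011000 = 0xA8D98 (21 bits → U+A8D98).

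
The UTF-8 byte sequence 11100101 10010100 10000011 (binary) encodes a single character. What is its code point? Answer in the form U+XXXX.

Leading byte 0xE5 = 11100101 matches 1110xxxx → 3-byte sequence.
Byte 1: 0xE5 = 11100101, payload 0101 (4 bits).
Byte 2: 0x94 = 10010100 (10xxxxxx ✓), payload 010100.
Byte 3: 0x83 = 10000011 (10xxxxxx ✓), payload 000011.
Concatenate: 0101010100000011 = 0x5503 (16 bits → U+5503).

U+5503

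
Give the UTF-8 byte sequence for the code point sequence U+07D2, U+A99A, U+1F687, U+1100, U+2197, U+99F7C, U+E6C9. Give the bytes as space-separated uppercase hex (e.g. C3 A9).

U+07D2: 2-byte form → DF 92.
U+A99A: 3-byte form → EA A6 9A.
U+1F687: 4-byte form → F0 9F 9A 87.
U+1100: 3-byte form → E1 84 80.
U+2197: 3-byte form → E2 86 97.
U+99F7C: 4-byte form → F2 99 BD BC.
U+E6C9: 3-byte form → EE 9B 89.
Concatenated (22 bytes): DF 92 EA A6 9A F0 9F 9A 87 E1 84 80 E2 86 97 F2 99 BD BC EE 9B 89.

DF 92 EA A6 9A F0 9F 9A 87 E1 84 80 E2 86 97 F2 99 BD BC EE 9B 89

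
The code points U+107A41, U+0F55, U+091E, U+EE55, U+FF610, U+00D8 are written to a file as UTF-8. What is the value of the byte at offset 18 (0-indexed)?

U+107A41 → 4-byte form F4 87 A9 81 at offsets 0–3.
U+0F55 → 3-byte form E0 BD 95 at offsets 4–6.
U+091E → 3-byte form E0 A4 9E at offsets 7–9.
U+EE55 → 3-byte form EE B9 95 at offsets 10–12.
U+FF610 → 4-byte form F3 BF 98 90 at offsets 13–16.
U+00D8 → 2-byte form C3 98 at offsets 17–18.
Offset 18 falls in char 6's range; it's byte 2 of C3 98 = 0x98.

0x98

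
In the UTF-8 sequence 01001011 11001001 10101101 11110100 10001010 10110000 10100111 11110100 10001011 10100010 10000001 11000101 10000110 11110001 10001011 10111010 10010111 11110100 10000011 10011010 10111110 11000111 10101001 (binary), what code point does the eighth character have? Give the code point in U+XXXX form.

U+01E9

Offset 0: leading byte 0x4B = 01001011 → 1-byte char #1 = 4B.
Offset 1: leading byte 0xC9 = 11001001 → 2-byte char #2 = C9 AD.
Offset 3: leading byte 0xF4 = 11110100 → 4-byte char #3 = F4 8A B0 A7.
Offset 7: leading byte 0xF4 = 11110100 → 4-byte char #4 = F4 8B A2 81.
Offset 11: leading byte 0xC5 = 11000101 → 2-byte char #5 = C5 86.
Offset 13: leading byte 0xF1 = 11110001 → 4-byte char #6 = F1 8B BA 97.
Offset 17: leading byte 0xF4 = 11110100 → 4-byte char #7 = F4 83 9A BE.
Offset 21: leading byte 0xC7 = 11000111 → 2-byte char #8 = C7 A9.
Leading byte 0xC7 = 11000111 matches 110xxxxx → 2-byte sequence.
Byte 1: 0xC7 = 11000111, payload 00111 (5 bits).
Byte 2: 0xA9 = 10101001 (10xxxxxx ✓), payload 101001.
Concatenate: 00111101001 = 0x1E9 (11 bits → U+01E9).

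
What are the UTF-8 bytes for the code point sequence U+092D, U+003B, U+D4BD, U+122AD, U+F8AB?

E0 A4 AD 3B ED 92 BD F0 92 8A AD EF A2 AB

U+092D: 3-byte form → E0 A4 AD.
U+003B: 1-byte form → 3B.
U+D4BD: 3-byte form → ED 92 BD.
U+122AD: 4-byte form → F0 92 8A AD.
U+F8AB: 3-byte form → EF A2 AB.
Concatenated (14 bytes): E0 A4 AD 3B ED 92 BD F0 92 8A AD EF A2 AB.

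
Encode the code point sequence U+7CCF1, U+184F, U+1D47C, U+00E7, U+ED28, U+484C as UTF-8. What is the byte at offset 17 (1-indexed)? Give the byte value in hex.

0xE4

1-indexed offset 17 is 0-indexed offset 16.
U+7CCF1 → 4-byte form F1 BC B3 B1 at offsets 0–3.
U+184F → 3-byte form E1 A1 8F at offsets 4–6.
U+1D47C → 4-byte form F0 9D 91 BC at offsets 7–10.
U+00E7 → 2-byte form C3 A7 at offsets 11–12.
U+ED28 → 3-byte form EE B4 A8 at offsets 13–15.
U+484C → 3-byte form E4 A1 8C at offsets 16–18.
Offset 16 falls in char 6's range; it's byte 1 of E4 A1 8C = 0xE4.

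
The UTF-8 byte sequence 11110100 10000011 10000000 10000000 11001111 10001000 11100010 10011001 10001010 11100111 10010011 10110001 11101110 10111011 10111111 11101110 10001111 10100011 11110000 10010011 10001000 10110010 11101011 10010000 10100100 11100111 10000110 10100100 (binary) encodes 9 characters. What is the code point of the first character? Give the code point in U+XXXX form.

U+103000

Offset 0: leading byte 0xF4 = 11110100 → 4-byte char #1 = F4 83 80 80.
Leading byte 0xF4 = 11110100 matches 11110xxx → 4-byte sequence.
Byte 1: 0xF4 = 11110100, payload 100 (3 bits).
Byte 2: 0x83 = 10000011 (10xxxxxx ✓), payload 000011.
Byte 3: 0x80 = 10000000 (10xxxxxx ✓), payload 000000.
Byte 4: 0x80 = 10000000 (10xxxxxx ✓), payload 000000.
Concatenate: 100000011000000000000 = 0x103000 (21 bits → U+103000).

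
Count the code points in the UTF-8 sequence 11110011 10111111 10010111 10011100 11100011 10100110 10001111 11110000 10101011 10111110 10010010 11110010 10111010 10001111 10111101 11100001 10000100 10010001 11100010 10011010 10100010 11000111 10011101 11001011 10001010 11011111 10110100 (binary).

9

Byte at offset 0: 0xF3 = 11110011 → 4-byte char (#1). Advance 4.
Byte at offset 4: 0xE3 = 11100011 → 3-byte char (#2). Advance 3.
Byte at offset 7: 0xF0 = 11110000 → 4-byte char (#3). Advance 4.
Byte at offset 11: 0xF2 = 11110010 → 4-byte char (#4). Advance 4.
Byte at offset 15: 0xE1 = 11100001 → 3-byte char (#5). Advance 3.
Byte at offset 18: 0xE2 = 11100010 → 3-byte char (#6). Advance 3.
Byte at offset 21: 0xC7 = 11000111 → 2-byte char (#7). Advance 2.
Byte at offset 23: 0xCB = 11001011 → 2-byte char (#8). Advance 2.
Byte at offset 25: 0xDF = 11011111 → 2-byte char (#9). Advance 2.
Reached end at offset 27 after 9 code points.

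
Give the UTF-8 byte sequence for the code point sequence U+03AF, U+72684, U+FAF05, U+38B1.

U+03AF: 2-byte form → CE AF.
U+72684: 4-byte form → F1 B2 9A 84.
U+FAF05: 4-byte form → F3 BA BC 85.
U+38B1: 3-byte form → E3 A2 B1.
Concatenated (13 bytes): CE AF F1 B2 9A 84 F3 BA BC 85 E3 A2 B1.

CE AF F1 B2 9A 84 F3 BA BC 85 E3 A2 B1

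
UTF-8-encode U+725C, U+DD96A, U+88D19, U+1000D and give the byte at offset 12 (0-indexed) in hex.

0x90

U+725C → 3-byte form E7 89 9C at offsets 0–2.
U+DD96A → 4-byte form F3 9D A5 AA at offsets 3–6.
U+88D19 → 4-byte form F2 88 B4 99 at offsets 7–10.
U+1000D → 4-byte form F0 90 80 8D at offsets 11–14.
Offset 12 falls in char 4's range; it's byte 2 of F0 90 80 8D = 0x90.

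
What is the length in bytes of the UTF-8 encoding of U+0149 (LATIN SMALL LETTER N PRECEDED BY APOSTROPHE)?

2

U+0149 = 0x149. UTF-8 uses 1 byte below 0x80, 2 below 0x800, 3 below 0x10000, 4 up to 0x10FFFF. 0x149 is in U+0080–U+07FF → 2 bytes.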